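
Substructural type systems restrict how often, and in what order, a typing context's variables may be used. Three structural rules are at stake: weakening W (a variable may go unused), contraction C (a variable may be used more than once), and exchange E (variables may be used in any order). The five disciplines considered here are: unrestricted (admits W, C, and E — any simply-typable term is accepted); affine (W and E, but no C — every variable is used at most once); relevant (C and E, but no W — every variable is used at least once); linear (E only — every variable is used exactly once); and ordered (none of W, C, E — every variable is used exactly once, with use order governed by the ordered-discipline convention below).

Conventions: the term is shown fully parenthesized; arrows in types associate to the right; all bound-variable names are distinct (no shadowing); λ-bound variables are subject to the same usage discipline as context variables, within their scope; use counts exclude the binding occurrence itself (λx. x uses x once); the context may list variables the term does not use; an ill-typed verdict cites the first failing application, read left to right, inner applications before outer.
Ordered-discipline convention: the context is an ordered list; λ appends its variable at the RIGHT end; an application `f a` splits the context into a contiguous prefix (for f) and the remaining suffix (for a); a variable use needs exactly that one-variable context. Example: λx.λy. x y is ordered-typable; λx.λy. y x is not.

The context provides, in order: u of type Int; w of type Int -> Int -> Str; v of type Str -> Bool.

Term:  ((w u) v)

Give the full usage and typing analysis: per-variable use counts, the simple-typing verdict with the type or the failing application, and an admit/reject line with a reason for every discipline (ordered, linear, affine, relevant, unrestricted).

use counts: u: 1×; w: 1×; v: 1×
uses in reading order: w, u, v
typing: ill-typed: a function awaiting Int gets Str -> Bool
ordered ✗ (the type mismatch rejects it)
linear ✗ (not simply typable)
affine ✗ (fails simple typing)
relevant ✗ (a type mismatch blocks all five)
unrestricted ✗ (the type mismatch rejects it)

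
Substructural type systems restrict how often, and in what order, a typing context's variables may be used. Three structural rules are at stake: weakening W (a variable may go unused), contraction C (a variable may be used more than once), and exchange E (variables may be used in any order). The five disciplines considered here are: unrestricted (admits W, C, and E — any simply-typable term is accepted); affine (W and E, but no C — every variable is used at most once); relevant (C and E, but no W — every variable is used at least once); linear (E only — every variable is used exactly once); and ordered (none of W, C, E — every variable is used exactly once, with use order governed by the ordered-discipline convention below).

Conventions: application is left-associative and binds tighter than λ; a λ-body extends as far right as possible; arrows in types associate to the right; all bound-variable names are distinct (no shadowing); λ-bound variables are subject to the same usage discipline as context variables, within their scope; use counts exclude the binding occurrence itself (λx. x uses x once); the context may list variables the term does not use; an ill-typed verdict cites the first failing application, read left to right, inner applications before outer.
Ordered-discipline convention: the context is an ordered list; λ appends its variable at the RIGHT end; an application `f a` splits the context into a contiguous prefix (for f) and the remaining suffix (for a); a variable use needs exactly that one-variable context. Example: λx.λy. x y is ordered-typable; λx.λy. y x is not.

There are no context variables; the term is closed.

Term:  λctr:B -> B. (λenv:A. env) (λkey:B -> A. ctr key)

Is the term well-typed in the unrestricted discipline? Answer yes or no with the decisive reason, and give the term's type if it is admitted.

no — not simply typable
use counts: ctr (λ-bound): 1, env (λ-bound): 1, key (λ-bound): 1
use order (left to right): env, ctr, key
typing: ill-typed: an application expects B but receives B -> A
summary: ordered ✗ · linear ✗ · affine ✗ · relevant ✗ · unrestricted ✗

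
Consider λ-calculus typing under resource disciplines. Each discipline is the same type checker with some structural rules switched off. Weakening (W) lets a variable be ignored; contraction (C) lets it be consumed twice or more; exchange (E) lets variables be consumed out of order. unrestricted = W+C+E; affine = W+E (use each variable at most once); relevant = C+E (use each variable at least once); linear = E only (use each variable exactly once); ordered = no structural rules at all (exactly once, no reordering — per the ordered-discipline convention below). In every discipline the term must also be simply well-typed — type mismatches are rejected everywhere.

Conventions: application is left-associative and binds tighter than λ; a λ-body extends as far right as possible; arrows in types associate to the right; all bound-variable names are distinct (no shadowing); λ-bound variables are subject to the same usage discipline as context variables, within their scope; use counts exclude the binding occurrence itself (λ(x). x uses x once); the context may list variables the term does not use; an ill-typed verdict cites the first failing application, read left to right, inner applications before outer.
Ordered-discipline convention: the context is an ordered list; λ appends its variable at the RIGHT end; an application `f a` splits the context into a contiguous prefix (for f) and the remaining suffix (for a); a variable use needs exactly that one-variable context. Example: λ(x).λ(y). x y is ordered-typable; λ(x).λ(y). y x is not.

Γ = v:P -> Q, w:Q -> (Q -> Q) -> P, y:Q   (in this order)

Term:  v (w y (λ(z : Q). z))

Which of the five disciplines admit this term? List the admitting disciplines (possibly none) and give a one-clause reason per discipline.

admitted by: ordered, linear, affine, relevant, unrestricted
usage: v: 1×; w: 1×; y: 1×; z (bound): 1×
left-to-right use order: v, w, y, z
typing: well-typed — term : Q
ordered: ✓, one use each (v, w, y, z); ordered split holds
linear: ✓, single use per variable (v, w, y, z)
affine: ✓, at most one use each (v, w, y, z)
relevant: ✓, v, w, y, z: all used, weakening unneeded
unrestricted: ✓, well-typed at Q; no restrictions here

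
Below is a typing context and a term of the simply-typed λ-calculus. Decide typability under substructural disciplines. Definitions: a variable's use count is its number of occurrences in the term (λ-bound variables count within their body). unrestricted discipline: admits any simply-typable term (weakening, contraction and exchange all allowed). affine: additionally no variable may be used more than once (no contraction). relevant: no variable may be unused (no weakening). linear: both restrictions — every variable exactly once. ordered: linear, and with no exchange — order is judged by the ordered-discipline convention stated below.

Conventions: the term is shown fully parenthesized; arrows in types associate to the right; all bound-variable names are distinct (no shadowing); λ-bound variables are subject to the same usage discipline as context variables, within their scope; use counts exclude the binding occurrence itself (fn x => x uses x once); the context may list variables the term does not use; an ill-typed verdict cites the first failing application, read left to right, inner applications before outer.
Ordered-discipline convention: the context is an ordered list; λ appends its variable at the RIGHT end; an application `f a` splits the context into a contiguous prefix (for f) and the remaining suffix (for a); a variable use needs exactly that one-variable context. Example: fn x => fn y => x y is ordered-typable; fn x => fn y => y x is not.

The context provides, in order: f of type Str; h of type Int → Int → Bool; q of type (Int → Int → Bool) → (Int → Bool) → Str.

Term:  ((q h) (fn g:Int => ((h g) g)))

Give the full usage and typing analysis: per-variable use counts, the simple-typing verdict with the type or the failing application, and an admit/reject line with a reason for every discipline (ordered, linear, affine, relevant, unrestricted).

usage: f ×0, h ×2, q ×1, g (λ-bound) ×2
use order (left to right): q, h, h, g, g
typing: well-typed — term : Str
ordered ✗ (h ×2, g ×2 used more than once (contraction); f left unused)
linear ✗ (h ×2, g ×2 used more than once (contraction); f left unused)
affine ✗ (h ×2, g ×2 used more than once (contraction))
relevant ✗ (f left unused)
unrestricted ✓ (type-checks (Str) and nothing is barred)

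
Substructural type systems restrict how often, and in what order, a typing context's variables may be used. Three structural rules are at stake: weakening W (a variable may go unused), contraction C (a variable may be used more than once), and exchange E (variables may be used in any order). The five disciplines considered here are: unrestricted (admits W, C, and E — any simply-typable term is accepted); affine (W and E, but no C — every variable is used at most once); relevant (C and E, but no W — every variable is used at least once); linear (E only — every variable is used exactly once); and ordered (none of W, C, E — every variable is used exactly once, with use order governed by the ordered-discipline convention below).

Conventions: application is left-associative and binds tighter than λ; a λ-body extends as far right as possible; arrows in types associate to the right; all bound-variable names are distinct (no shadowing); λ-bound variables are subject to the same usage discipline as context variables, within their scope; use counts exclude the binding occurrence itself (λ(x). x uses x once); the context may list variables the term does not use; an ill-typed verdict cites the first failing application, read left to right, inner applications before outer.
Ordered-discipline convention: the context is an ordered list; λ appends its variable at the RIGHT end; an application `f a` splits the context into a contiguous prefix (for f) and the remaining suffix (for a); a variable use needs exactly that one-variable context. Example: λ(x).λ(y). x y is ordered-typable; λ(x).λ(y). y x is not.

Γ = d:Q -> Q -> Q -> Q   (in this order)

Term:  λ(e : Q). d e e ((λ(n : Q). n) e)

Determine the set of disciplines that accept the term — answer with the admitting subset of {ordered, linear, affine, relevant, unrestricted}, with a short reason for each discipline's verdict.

accepted by: relevant, unrestricted
counts: d: 1×, e [bound]: 3×, n [bound]: 1×
left-to-right use order: d, e, e, n, e
typing: the term checks, with type Q -> Q
ordered: ✗, e ×3 used more than once (contraction)
linear: ✗, e ×3 used more than once (contraction)
affine: ✗, e ×3 used more than once (contraction)
relevant: ✓, d, e, n: all used, weakening unneeded
unrestricted: ✓, well-typed at Q -> Q; no restrictions here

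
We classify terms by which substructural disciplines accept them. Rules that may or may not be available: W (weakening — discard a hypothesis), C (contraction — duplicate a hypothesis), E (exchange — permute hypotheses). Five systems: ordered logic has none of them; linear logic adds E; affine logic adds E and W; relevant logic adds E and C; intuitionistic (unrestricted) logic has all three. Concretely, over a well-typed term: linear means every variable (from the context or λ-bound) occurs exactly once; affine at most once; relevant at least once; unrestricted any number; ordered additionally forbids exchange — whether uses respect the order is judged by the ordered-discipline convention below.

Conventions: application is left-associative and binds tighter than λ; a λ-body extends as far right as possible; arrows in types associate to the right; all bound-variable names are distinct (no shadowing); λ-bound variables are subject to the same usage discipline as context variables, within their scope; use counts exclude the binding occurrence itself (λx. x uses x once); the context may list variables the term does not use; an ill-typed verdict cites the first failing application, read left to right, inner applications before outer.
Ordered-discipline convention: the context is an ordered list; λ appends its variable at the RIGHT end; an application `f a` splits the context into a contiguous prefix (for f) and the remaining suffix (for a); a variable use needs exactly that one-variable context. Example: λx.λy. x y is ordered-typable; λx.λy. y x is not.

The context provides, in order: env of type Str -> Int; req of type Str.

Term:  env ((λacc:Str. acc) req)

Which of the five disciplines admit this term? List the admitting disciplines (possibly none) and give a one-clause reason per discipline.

accepted by: ordered, linear, affine, relevant, unrestricted
variable uses: env: 1×; req: 1×; acc (bound): 1×
left-to-right use order: env, acc, req
typing: well-typed — term : Int
ordered: ✓, single-use (env, req, acc), ordered derivation ok
linear: ✓, env, req, acc: one use apiece
affine: ✓, no duplicate uses among env, req, acc
relevant: ✓, every one of env, req, acc appears
unrestricted: ✓, well-typed at Int; no restrictions here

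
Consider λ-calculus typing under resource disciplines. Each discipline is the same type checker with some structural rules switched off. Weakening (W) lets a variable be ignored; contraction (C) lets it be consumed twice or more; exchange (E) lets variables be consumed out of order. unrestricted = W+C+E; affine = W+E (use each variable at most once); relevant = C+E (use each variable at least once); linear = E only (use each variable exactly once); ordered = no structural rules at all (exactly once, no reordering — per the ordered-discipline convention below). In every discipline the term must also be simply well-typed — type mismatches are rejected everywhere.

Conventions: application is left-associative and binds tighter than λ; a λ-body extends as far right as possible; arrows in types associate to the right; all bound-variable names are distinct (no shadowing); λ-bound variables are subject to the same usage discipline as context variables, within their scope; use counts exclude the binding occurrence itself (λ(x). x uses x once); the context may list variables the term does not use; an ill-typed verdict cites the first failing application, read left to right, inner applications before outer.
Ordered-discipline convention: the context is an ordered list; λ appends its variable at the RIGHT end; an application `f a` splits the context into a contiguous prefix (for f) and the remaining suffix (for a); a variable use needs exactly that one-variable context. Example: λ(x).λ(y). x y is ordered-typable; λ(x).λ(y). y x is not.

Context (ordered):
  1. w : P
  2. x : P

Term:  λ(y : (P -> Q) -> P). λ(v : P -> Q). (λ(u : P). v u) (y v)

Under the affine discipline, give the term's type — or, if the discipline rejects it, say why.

not well-typed under affine — needs contraction — v ×2
usage: w ×0, x ×0, y (bound) ×1, v (bound) ×2, u (bound) ×1
uses in reading order: v, u, y, v
typing: the term checks, with type ((P -> Q) -> P) -> (P -> Q) -> Q
per-discipline verdicts: ordered ✗; linear ✗; affine ✗; relevant ✗; unrestricted ✓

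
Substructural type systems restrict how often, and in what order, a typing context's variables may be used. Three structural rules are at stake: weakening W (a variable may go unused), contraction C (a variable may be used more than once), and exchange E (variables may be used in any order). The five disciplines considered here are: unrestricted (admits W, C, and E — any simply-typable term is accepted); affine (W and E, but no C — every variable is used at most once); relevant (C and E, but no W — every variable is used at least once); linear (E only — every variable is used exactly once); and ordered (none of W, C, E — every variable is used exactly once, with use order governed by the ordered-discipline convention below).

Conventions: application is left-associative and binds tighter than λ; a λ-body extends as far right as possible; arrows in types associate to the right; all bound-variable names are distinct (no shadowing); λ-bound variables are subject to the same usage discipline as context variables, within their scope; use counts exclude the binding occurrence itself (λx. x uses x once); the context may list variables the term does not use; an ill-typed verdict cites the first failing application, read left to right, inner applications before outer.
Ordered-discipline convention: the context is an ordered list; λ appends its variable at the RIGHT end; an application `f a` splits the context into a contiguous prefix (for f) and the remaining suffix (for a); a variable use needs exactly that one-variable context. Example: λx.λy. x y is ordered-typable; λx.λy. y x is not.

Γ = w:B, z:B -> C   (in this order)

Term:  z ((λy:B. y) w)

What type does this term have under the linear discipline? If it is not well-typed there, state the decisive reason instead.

term : C
variable uses: w: 1×, z: 1×, y (λ-bound): 1×
order of uses: z, y, w
typing: well-typed — term : C
across the five disciplines: ordered ✗; linear ✓; affine ✓; relevant ✓; unrestricted ✓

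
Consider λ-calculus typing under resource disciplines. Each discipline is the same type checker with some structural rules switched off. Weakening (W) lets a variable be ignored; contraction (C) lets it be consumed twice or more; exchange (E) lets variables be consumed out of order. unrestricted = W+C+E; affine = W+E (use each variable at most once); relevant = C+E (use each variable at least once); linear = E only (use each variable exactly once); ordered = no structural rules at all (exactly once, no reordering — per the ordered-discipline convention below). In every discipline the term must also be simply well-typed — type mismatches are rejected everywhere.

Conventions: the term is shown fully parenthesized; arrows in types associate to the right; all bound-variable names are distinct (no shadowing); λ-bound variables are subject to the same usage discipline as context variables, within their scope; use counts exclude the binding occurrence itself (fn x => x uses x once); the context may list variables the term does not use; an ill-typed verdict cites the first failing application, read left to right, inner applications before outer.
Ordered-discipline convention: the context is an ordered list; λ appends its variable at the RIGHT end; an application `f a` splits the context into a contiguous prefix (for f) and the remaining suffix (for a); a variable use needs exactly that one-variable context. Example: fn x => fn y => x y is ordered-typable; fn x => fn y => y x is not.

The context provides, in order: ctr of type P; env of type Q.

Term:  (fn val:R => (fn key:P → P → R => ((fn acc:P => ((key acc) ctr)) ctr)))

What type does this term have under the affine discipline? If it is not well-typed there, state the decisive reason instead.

not well-typed under affine — needs contraction — ctr ×2
variable uses: ctr: 2, env: 0, val (λ-bound): 0, key (λ-bound): 1, acc (λ-bound): 1
order of uses: key, acc, ctr, ctr
typing: the term checks, with type R → (P → P → R) → R
per-discipline verdicts: ordered ✗, linear ✗, affine ✗, relevant ✗, unrestricted ✓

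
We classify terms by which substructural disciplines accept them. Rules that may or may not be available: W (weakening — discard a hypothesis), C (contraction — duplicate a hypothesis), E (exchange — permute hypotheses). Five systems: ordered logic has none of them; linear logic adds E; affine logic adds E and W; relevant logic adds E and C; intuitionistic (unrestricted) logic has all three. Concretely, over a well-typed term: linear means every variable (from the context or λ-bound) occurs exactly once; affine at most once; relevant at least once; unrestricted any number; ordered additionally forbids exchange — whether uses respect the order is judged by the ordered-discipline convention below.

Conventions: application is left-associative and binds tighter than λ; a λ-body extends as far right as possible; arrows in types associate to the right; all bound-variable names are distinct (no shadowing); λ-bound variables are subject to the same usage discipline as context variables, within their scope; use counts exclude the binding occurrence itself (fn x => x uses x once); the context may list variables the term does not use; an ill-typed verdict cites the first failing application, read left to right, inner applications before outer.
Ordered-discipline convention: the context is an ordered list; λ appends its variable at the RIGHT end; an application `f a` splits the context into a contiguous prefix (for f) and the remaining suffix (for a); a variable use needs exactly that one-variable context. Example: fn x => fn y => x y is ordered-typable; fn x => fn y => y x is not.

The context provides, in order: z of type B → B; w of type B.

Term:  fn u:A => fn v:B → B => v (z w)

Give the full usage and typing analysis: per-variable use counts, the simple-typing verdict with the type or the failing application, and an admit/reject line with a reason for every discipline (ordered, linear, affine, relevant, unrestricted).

use counts: z: 1×; w: 1×; u (bound): 0×; v (bound): 1×
order of uses: v, z, w
typing: well-typed at A → (B → B) → B
ordered ✗ (unused: u — weakening required)
linear ✗ (unused: u — weakening required)
affine ✓ (no duplicate uses among z, w, u, v)
relevant ✗ (unused: u — weakening required)
unrestricted ✓ (type-checks (A → (B → B) → B) and nothing is barred)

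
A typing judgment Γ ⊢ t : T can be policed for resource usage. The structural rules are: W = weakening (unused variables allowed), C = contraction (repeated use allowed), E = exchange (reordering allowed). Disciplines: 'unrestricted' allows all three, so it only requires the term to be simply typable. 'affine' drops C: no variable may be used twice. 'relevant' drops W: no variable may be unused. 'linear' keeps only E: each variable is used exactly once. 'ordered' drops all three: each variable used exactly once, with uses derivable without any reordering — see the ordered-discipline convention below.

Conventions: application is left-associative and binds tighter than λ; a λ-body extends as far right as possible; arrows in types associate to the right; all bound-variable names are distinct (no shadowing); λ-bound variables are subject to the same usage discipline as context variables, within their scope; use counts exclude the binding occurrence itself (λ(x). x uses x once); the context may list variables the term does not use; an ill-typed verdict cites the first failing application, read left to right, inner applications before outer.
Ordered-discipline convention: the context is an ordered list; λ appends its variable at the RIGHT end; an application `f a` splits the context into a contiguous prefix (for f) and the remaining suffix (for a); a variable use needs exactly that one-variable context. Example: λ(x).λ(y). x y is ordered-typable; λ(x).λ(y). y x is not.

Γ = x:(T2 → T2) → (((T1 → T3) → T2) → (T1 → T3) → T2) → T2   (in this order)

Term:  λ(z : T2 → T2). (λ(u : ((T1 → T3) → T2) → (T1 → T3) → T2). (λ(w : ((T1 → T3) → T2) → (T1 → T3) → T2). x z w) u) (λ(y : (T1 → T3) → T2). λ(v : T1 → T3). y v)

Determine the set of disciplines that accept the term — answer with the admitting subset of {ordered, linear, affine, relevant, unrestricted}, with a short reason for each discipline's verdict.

admitting disciplines: ordered, linear, affine, relevant, unrestricted
variable uses: x: 1×; z (λ-bound): 1×; u (λ-bound): 1×; w (λ-bound): 1×; y (λ-bound): 1×; v (λ-bound): 1×
order of uses: x, z, w, u, y, v
typing: the term checks, with type (T2 → T2) → T2
ordered: ✓, x, z, u, w, y, v: once each, no exchange needed
linear: ✓, single use per variable (x, z, u, w, y, v)
affine: ✓, no duplicate uses among x, z, u, w, y, v
relevant: ✓, x, z, u, w, y, v: all used, weakening unneeded
unrestricted: ✓, simply typable at (T2 → T2) → T2; W, C, E all held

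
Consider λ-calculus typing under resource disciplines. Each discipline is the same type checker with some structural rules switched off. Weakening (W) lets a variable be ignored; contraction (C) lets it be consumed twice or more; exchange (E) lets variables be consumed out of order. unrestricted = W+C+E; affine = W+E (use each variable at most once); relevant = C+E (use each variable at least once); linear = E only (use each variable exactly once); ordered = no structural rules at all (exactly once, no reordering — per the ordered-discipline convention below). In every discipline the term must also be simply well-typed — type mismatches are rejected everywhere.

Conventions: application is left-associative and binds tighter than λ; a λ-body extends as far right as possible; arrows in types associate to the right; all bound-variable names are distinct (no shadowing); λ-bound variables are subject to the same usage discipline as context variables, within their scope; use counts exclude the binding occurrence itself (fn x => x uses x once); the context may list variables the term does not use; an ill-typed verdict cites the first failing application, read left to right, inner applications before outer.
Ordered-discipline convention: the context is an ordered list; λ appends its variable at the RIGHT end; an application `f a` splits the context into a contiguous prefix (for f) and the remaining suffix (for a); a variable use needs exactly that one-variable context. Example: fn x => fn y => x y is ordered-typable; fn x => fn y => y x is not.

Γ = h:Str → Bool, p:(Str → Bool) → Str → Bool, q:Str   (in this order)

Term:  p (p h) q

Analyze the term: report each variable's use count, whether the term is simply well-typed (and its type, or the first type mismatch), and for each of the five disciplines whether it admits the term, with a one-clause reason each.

variable uses: h: 1; p: 2; q: 1
uses in reading order: p, p, h, q
typing: the term checks, with type Bool
ordered: ✗, needs contraction — p ×2
linear: ✗, needs contraction — p ×2
affine: ✗, needs contraction — p ×2
relevant: ✓, every one of h, p, q appears
unrestricted: ✓, well-typed at Bool; no restrictions here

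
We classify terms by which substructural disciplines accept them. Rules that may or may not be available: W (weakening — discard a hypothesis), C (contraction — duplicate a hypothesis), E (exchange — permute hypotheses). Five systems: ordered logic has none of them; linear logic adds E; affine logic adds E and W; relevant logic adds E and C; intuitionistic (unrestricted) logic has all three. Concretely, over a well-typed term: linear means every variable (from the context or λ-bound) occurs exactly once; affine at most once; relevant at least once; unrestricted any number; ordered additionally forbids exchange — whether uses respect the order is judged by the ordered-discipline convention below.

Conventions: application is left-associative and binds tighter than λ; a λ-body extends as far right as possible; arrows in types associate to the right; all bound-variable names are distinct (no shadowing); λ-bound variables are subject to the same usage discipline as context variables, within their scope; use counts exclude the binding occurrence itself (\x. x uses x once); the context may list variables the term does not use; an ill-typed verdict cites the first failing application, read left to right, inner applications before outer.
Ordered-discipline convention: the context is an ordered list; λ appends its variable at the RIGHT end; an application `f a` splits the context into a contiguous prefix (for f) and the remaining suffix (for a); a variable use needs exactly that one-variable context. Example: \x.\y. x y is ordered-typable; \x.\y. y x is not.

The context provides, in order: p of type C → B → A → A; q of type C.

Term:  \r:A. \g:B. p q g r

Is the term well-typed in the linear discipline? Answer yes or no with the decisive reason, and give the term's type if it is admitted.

yes — single use per variable (p, q, r, g); term : A → B → A
variable uses: p: 1×, q: 1×, r [bound]: 1×, g [bound]: 1×
order of uses: p, q, g, r
typing: ✓ — A → B → A
across the five disciplines: ordered ✗ · linear ✓ · affine ✓ · relevant ✓ · unrestricted ✓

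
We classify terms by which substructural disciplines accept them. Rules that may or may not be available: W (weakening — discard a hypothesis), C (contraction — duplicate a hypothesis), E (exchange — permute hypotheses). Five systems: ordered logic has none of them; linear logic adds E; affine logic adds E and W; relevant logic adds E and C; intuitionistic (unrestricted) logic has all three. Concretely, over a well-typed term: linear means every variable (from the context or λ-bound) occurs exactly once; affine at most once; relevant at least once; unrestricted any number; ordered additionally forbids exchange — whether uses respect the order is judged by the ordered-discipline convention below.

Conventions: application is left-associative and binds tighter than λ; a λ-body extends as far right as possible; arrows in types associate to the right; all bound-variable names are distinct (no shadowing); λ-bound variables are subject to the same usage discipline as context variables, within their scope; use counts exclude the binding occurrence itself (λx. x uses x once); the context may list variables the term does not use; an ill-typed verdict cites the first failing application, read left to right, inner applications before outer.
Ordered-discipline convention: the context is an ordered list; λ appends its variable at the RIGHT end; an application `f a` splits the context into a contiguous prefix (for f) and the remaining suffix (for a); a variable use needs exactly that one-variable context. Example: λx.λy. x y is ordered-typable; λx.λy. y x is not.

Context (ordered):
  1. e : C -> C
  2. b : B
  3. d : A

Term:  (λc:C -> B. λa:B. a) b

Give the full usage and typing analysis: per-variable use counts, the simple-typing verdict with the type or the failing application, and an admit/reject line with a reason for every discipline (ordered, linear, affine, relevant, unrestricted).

counts: e: 0; b: 1; d: 0; c (bound): 0; a (bound): 1
uses in reading order: a, b
typing: ill-typed: a function awaiting C -> B gets B
ordered: ✗, the type mismatch rejects it
linear: ✗, not simply typable
affine: ✗, fails simple typing
relevant: ✗, a type mismatch blocks all five
unrestricted: ✗, the type mismatch rejects it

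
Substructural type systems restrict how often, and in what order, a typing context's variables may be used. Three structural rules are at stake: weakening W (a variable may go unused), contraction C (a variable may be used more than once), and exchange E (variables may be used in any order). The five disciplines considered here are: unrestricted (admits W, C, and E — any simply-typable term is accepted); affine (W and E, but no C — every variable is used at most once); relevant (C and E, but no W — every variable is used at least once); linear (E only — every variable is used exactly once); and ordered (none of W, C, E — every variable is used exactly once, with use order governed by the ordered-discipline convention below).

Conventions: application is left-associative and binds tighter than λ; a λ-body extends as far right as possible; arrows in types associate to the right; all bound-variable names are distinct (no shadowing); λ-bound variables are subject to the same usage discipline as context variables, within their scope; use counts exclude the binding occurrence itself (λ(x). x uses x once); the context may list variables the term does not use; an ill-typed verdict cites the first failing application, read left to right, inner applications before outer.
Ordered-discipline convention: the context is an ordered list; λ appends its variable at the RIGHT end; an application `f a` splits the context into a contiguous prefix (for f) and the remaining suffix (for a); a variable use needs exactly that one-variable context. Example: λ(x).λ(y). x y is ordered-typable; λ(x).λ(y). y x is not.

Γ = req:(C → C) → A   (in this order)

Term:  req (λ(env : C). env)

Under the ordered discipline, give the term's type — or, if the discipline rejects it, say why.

term : A
variable uses: req=1; env (λ-bound)=1
order of uses: req, env
typing: the term checks, with type A
all disciplines: ordered ✓ · linear ✓ · affine ✓ · relevant ✓ · unrestricted ✓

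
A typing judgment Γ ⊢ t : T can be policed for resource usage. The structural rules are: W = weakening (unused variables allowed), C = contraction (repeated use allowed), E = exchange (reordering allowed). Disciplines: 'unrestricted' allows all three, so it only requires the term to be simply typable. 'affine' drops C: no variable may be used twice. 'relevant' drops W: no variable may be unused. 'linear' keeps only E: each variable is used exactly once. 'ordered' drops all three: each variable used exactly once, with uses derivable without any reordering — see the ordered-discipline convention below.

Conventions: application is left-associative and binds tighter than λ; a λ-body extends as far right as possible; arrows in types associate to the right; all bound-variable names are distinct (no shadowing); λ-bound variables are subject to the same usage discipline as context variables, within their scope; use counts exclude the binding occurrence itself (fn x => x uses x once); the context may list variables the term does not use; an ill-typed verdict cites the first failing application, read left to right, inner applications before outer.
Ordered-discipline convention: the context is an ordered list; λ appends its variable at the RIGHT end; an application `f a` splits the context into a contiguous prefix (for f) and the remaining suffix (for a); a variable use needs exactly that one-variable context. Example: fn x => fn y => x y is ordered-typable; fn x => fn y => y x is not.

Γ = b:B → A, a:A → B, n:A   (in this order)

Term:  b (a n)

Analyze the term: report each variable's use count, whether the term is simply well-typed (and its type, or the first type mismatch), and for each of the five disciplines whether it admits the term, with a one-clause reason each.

use counts: b: 1×, a: 1×, n: 1×
left-to-right use order: b, a, n
typing: ✓ — A
ordered: ✓ — single-use (b, a, n), ordered derivation ok
linear: ✓ — exactly-once usage across b, a, n
affine: ✓ — at most one use each (b, a, n)
relevant: ✓ — at least one use each (b, a, n)
unrestricted: ✓ — typability at A is all that's needed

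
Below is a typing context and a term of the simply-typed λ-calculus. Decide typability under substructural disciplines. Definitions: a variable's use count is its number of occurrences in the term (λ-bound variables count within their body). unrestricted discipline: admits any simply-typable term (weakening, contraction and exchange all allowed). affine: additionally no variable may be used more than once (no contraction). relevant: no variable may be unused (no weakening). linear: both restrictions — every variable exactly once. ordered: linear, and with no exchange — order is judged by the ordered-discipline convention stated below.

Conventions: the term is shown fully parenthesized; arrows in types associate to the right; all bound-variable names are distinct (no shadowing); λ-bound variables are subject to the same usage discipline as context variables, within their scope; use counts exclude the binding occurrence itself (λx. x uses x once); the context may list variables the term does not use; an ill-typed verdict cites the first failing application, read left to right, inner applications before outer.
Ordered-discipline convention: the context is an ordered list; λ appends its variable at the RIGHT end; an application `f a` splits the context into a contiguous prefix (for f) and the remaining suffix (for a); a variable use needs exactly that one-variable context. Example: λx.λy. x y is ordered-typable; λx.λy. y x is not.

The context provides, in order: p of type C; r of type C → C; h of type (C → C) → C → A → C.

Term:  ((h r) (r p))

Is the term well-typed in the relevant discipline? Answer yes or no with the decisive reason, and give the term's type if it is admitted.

yes — every one of p, r, h appears; term : A → C
use counts: p ×1, r ×2, h ×1
uses in reading order: h, r, r, p
typing: well-typed at A → C
all disciplines: ordered ✗; linear ✗; affine ✗; relevant ✓; unrestricted ✓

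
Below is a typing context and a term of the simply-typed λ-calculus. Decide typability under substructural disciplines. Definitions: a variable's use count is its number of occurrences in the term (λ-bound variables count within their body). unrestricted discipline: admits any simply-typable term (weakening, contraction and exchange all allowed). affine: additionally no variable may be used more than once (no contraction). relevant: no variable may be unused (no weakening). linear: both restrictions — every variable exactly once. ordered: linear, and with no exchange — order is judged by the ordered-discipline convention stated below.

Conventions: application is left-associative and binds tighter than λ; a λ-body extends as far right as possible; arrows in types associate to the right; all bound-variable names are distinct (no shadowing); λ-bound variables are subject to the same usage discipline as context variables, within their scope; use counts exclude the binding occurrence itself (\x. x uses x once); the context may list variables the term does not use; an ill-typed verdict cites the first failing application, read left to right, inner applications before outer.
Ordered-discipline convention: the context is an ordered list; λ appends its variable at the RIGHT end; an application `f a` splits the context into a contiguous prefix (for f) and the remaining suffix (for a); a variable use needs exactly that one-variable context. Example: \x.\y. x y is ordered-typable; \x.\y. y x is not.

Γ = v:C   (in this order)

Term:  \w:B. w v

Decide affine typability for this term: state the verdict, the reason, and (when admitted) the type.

no — not simply typable
counts: v=1, w (λ-bound)=1
use order (left to right): w, v
typing: ill-typed: can't apply a value of type B
summary: ordered ✗ · linear ✗ · affine ✗ · relevant ✗ · unrestricted ✗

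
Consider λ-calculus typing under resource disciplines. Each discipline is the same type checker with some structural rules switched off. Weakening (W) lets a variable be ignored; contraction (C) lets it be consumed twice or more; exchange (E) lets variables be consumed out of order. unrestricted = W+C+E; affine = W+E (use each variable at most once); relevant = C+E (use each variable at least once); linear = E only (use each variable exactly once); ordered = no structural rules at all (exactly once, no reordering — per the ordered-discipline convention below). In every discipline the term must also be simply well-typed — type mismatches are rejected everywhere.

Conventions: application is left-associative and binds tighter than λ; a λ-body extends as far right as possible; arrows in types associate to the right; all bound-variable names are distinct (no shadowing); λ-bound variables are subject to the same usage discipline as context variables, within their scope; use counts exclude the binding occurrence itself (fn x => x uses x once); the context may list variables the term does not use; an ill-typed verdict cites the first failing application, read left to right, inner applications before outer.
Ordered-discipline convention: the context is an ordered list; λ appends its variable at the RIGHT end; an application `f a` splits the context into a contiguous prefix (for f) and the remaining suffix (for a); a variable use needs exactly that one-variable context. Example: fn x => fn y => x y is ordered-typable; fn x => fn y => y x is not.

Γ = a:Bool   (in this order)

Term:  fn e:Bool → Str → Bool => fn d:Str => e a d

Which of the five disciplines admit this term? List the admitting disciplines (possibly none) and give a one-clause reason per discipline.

admitted in: linear, affine, relevant, unrestricted
usage: a: 1×, e (bound): 1×, d (bound): 1×
left-to-right use order: e, a, d
typing: well-typed at (Bool → Str → Bool) → Str → Bool
ordered ✗ (use order e, a, d needs exchange)
linear ✓ (each of a, e, d used exactly once)
affine ✓ (none of a, e, d used more than once)
relevant ✓ (a, e, d: all used, weakening unneeded)
unrestricted ✓ (simply typable at (Bool → Str → Bool) → Str → Bool; W, C, E all held)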